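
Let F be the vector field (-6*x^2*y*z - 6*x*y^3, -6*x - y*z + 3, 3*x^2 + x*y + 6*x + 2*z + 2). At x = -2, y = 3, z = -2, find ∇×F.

(1, -69, -378)

(∇×F)₁ = ∂F₃/∂y − ∂F₂/∂z = x + y
(∇×F)₂ = ∂F₁/∂z − ∂F₃/∂x = -6*x^2*y - 6*x - y - 6
(∇×F)₃ = ∂F₂/∂x − ∂F₁/∂y = 6*x^2*z + 18*x*y^2 - 6
∇×F = (x + y, -6*x^2*y - 6*x - y - 6, 6*x^2*z + 18*x*y^2 - 6)
At (-2, 3, -2): (1, -69, -378).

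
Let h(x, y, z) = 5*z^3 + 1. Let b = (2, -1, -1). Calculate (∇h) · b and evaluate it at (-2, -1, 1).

-15

∂h/∂x = 0
∂h/∂y = 0
∂h/∂z = 15*z^2
∇h at (-2, -1, 1) = (0, 0, 15)
∇h · b = (0)(2) + (0)(-1) + (15)(-1) = -15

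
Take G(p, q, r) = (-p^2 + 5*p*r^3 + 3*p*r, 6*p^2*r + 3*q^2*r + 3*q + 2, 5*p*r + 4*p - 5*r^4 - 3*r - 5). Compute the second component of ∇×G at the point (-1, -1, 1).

-27

(∇×G)_2 = ∂G₁/∂r − ∂G₃/∂p
= 15*p*r^2 + 3*p − (5*r + 4)
= 15*p*r^2 + 3*p - 5*r - 4
At (-1, -1, 1): -27.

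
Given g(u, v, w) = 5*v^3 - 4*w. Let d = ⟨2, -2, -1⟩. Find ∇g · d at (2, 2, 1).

∂g/∂u = 0
∂g/∂v = 15*v^2
∂g/∂w = -4
∇g at (2, 2, 1) = (0, 60, -4)
∇g · d = (0)(2) + (60)(-2) + (-4)(-1) = -116

-116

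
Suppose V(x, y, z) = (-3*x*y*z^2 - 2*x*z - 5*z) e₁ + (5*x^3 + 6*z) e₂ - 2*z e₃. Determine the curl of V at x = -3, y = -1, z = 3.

(∇×V)₁ = ∂V₃/∂y − ∂V₂/∂z = -6
(∇×V)₂ = ∂V₁/∂z − ∂V₃/∂x = -6*x*y*z - 2*x - 5
(∇×V)₃ = ∂V₂/∂x − ∂V₁/∂y = 15*x^2 + 3*x*z^2
∇×V = (-6, -6*x*y*z - 2*x - 5, 15*x^2 + 3*x*z^2)
At (-3, -1, 3): (-6, -53, 54).

(-6, -53, 54)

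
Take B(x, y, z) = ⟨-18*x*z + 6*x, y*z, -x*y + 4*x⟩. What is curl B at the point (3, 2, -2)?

(∇×B)₁ = ∂B₃/∂y − ∂B₂/∂z = -x - y
(∇×B)₂ = ∂B₁/∂z − ∂B₃/∂x = -18*x + y - 4
(∇×B)₃ = ∂B₂/∂x − ∂B₁/∂y = 0
∇×B = (-x - y, -18*x + y - 4, 0)
At (3, 2, -2): (-5, -56, 0).

(-5, -56, 0)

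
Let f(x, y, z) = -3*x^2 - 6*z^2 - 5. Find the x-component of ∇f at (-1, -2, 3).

(∇f)_1 = ∂f/∂x = -6*x
At (-1, -2, 3): 6.

6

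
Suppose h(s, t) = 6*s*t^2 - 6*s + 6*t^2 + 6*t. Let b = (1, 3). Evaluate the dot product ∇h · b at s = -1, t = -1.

∂h/∂s = 6*t^2 - 6
∂h/∂t = 12*s*t + 12*t + 6
∇h at (-1, -1) = (0, 6)
∇h · b = (0)(1) + (6)(3) = 18

18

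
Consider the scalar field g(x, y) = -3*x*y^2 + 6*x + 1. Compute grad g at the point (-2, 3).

(-21, 36)

∂g/∂x = -3*y^2 + 6
∂g/∂y = -6*x*y
∇g = (-3*y^2 + 6, -6*x*y)
At (-2, 3): (-21, 36).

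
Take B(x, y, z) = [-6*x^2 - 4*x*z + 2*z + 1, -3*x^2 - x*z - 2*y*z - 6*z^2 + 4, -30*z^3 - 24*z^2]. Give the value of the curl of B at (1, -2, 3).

(∇×B)₁ = ∂B₃/∂y − ∂B₂/∂z = x + 2*y + 12*z
(∇×B)₂ = ∂B₁/∂z − ∂B₃/∂x = -4*x + 2
(∇×B)₃ = ∂B₂/∂x − ∂B₁/∂y = -6*x - z
∇×B = (x + 2*y + 12*z, -4*x + 2, -6*x - z)
At (1, -2, 3): (33, -2, -9).

(33, -2, -9)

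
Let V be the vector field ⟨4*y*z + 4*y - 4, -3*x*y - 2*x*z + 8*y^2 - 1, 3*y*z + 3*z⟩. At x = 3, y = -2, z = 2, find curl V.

(12, -8, -10)

(∇×V)₁ = ∂V₃/∂y − ∂V₂/∂z = 2*x + 3*z
(∇×V)₂ = ∂V₁/∂z − ∂V₃/∂x = 4*y
(∇×V)₃ = ∂V₂/∂x − ∂V₁/∂y = -3*y - 6*z - 4
∇×V = (2*x + 3*z, 4*y, -3*y - 6*z - 4)
At (3, -2, 2): (12, -8, -10).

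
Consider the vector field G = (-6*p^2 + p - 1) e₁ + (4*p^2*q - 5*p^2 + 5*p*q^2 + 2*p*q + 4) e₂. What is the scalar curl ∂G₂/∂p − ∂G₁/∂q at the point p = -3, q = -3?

∂G₂/∂p = 8*p*q - 10*p + 5*q^2 + 2*q
∂G₁/∂q = 0
Scalar curl = 8*p*q - 10*p + 5*q^2 + 2*q
At (-3, -3): 141.

141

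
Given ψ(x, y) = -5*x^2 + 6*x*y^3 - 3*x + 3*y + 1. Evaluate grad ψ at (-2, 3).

(179, -321)

∂ψ/∂x = -10*x + 6*y^3 - 3
∂ψ/∂y = 18*x*y^2 + 3
∇ψ = (-10*x + 6*y^3 - 3, 18*x*y^2 + 3)
At (-2, 3): (179, -321).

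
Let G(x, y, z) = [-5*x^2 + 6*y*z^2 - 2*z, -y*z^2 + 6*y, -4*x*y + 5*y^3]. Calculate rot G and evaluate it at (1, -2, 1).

(52, -34, -6)

(∇×G)₁ = ∂G₃/∂y − ∂G₂/∂z = -4*x + 15*y^2 + 2*y*z
(∇×G)₂ = ∂G₁/∂z − ∂G₃/∂x = 12*y*z + 4*y - 2
(∇×G)₃ = ∂G₂/∂x − ∂G₁/∂y = -6*z^2
∇×G = (-4*x + 15*y^2 + 2*y*z, 12*y*z + 4*y - 2, -6*z^2)
At (1, -2, 1): (52, -34, -6).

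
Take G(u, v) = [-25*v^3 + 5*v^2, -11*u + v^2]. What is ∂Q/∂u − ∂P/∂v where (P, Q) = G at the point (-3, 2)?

269

∂G₂/∂u = -11
∂G₁/∂v = -75*v^2 + 10*v
Scalar curl = 75*v^2 - 10*v - 11
At (-3, 2): 269.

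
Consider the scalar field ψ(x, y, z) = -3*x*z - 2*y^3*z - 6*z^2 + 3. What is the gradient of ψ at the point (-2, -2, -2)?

∂ψ/∂x = -3*z
∂ψ/∂y = -6*y^2*z
∂ψ/∂z = -3*x - 2*y^3 - 12*z
∇ψ = (-3*z, -6*y^2*z, -3*x - 2*y^3 - 12*z)
At (-2, -2, -2): (6, 48, 46).

(6, 48, 46)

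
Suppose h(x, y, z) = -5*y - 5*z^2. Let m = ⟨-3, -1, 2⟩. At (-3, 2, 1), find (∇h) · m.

-15

∂h/∂x = 0
∂h/∂y = -5
∂h/∂z = -10*z
∇h at (-3, 2, 1) = (0, -5, -10)
∇h · m = (0)(-3) + (-5)(-1) + (-10)(2) = -15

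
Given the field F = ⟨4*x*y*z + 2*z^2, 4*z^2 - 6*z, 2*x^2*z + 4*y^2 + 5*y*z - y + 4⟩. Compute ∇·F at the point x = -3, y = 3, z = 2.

∂F₁/∂x = 4*y*z
∂F₂/∂y = 0
∂F₃/∂z = 2*x^2 + 5*y
∇·F = 2*x^2 + 4*y*z + 5*y
At (-3, 3, 2): 57.

57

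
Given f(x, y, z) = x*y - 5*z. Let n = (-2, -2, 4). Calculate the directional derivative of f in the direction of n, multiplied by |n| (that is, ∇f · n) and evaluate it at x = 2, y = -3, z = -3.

∂f/∂x = y
∂f/∂y = x
∂f/∂z = -5
∇f at (2, -3, -3) = (-3, 2, -5)
∇f · n = (-3)(-2) + (2)(-2) + (-5)(4) = -18

-18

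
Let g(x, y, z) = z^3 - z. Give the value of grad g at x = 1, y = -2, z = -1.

∂g/∂x = 0
∂g/∂y = 0
∂g/∂z = 3*z^2 - 1
∇g = (0, 0, 3*z^2 - 1)
At (1, -2, -1): (0, 0, 2).

(0, 0, 2)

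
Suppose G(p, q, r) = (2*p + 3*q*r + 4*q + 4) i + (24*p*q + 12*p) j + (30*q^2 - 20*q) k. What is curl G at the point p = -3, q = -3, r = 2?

(-200, -9, -70)

(∇×G)₁ = ∂G₃/∂q − ∂G₂/∂r = 60*q - 20
(∇×G)₂ = ∂G₁/∂r − ∂G₃/∂p = 3*q
(∇×G)₃ = ∂G₂/∂p − ∂G₁/∂q = 24*q - 3*r + 8
∇×G = (60*q - 20, 3*q, 24*q - 3*r + 8)
At (-3, -3, 2): (-200, -9, -70).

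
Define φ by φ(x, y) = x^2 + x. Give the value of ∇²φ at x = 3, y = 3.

2

∂²φ/∂x² = 2
∂²φ/∂y² = 0
∇²φ = 2
At (3, 3): 2.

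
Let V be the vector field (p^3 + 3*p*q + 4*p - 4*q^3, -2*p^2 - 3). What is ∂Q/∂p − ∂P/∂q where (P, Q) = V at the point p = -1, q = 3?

115

∂V₂/∂p = -4*p
∂V₁/∂q = 3*p - 12*q^2
Scalar curl = -7*p + 12*q^2
At (-1, 3): 115.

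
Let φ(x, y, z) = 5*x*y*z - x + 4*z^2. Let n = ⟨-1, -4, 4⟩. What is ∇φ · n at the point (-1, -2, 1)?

∂φ/∂x = 5*y*z - 1
∂φ/∂y = 5*x*z
∂φ/∂z = 5*x*y + 8*z
∇φ at (-1, -2, 1) = (-11, -5, 18)
∇φ · n = (-11)(-1) + (-5)(-4) + (18)(4) = 103

103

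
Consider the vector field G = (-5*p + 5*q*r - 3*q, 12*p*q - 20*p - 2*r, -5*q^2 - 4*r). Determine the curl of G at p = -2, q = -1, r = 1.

(∇×G)₁ = ∂G₃/∂q − ∂G₂/∂r = -10*q + 2
(∇×G)₂ = ∂G₁/∂r − ∂G₃/∂p = 5*q
(∇×G)₃ = ∂G₂/∂p − ∂G₁/∂q = 12*q - 5*r - 17
∇×G = (-10*q + 2, 5*q, 12*q - 5*r - 17)
At (-2, -1, 1): (12, -5, -34).

(12, -5, -34)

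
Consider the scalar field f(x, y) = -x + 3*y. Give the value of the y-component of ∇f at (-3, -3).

3

(∇f)_2 = ∂f/∂y = 3
At (-3, -3): 3.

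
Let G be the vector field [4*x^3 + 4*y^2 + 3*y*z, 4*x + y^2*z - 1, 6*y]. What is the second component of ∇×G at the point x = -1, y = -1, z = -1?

(∇×G)_2 = ∂G₁/∂z − ∂G₃/∂x
= 3*y − (0)
= 3*y
At (-1, -1, -1): -3.

-3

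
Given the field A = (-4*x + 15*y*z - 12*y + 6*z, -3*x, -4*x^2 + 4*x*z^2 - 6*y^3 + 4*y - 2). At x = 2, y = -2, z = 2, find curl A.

(-68, -24, -21)

(∇×A)₁ = ∂A₃/∂y − ∂A₂/∂z = -18*y^2 + 4
(∇×A)₂ = ∂A₁/∂z − ∂A₃/∂x = 8*x + 15*y - 4*z^2 + 6
(∇×A)₃ = ∂A₂/∂x − ∂A₁/∂y = -15*z + 9
∇×A = (-18*y^2 + 4, 8*x + 15*y - 4*z^2 + 6, -15*z + 9)
At (2, -2, 2): (-68, -24, -21).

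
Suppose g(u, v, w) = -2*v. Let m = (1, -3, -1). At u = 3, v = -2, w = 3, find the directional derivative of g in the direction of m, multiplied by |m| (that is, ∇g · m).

∂g/∂u = 0
∂g/∂v = -2
∂g/∂w = 0
∇g at (3, -2, 3) = (0, -2, 0)
∇g · m = (0)(1) + (-2)(-3) + (0)(-1) = 6

6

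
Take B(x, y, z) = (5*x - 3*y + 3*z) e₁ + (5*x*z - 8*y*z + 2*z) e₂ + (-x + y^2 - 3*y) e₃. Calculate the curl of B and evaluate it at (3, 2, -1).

(0, 4, -2)

(∇×B)₁ = ∂B₃/∂y − ∂B₂/∂z = -5*x + 10*y - 5
(∇×B)₂ = ∂B₁/∂z − ∂B₃/∂x = 4
(∇×B)₃ = ∂B₂/∂x − ∂B₁/∂y = 5*z + 3
∇×B = (-5*x + 10*y - 5, 4, 5*z + 3)
At (3, 2, -1): (0, 4, -2).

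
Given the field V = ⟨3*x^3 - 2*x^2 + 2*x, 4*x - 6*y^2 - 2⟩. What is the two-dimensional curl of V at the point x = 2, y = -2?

4

∂V₂/∂x = 4
∂V₁/∂y = 0
Scalar curl = 4
At (2, -2): 4.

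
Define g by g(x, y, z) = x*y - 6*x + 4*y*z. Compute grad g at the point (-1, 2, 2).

(-4, 7, 8)

∂g/∂x = y - 6
∂g/∂y = x + 4*z
∂g/∂z = 4*y
∇g = (y - 6, x + 4*z, 4*y)
At (-1, 2, 2): (-4, 7, 8).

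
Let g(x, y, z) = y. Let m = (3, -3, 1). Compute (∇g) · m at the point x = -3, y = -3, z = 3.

∂g/∂x = 0
∂g/∂y = 1
∂g/∂z = 0
∇g at (-3, -3, 3) = (0, 1, 0)
∇g · m = (0)(3) + (1)(-3) + (0)(1) = -3

-3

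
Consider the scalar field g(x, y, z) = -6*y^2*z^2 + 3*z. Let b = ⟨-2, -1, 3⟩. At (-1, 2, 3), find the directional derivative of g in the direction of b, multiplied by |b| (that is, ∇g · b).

∂g/∂x = 0
∂g/∂y = -12*y*z^2
∂g/∂z = -12*y^2*z + 3
∇g at (-1, 2, 3) = (0, -216, -141)
∇g · b = (0)(-2) + (-216)(-1) + (-141)(3) = -207

-207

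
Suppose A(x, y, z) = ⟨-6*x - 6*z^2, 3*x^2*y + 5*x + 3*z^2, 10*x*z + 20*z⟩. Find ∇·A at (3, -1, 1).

71

∂A₁/∂x = -6
∂A₂/∂y = 3*x^2
∂A₃/∂z = 10*x + 20
∇·A = 3*x^2 + 10*x + 14
At (3, -1, 1): 71.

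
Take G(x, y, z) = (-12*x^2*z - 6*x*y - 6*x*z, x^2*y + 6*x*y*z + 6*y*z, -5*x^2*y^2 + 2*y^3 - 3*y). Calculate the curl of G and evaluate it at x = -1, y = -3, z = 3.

(∇×G)₁ = ∂G₃/∂y − ∂G₂/∂z = -10*x^2*y - 6*x*y + 6*y^2 - 6*y - 3
(∇×G)₂ = ∂G₁/∂z − ∂G₃/∂x = -12*x^2 + 10*x*y^2 - 6*x
(∇×G)₃ = ∂G₂/∂x − ∂G₁/∂y = 2*x*y + 6*x + 6*y*z
∇×G = (-10*x^2*y - 6*x*y + 6*y^2 - 6*y - 3, -12*x^2 + 10*x*y^2 - 6*x, 2*x*y + 6*x + 6*y*z)
At (-1, -3, 3): (81, -96, -54).

(81, -96, -54)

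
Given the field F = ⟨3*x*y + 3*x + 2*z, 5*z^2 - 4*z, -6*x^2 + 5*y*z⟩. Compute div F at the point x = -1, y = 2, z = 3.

∂F₁/∂x = 3*y + 3
∂F₂/∂y = 0
∂F₃/∂z = 5*y
∇·F = 8*y + 3
At (-1, 2, 3): 19.

19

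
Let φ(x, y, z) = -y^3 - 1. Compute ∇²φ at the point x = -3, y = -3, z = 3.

∂²φ/∂x² = 0
∂²φ/∂y² = -6*y
∂²φ/∂z² = 0
∇²φ = -6*y
At (-3, -3, 3): 18.

18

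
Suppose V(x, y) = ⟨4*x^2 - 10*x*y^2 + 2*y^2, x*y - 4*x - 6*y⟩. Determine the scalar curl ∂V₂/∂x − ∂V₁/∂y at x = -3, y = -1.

59

∂V₂/∂x = y - 4
∂V₁/∂y = -20*x*y + 4*y
Scalar curl = 20*x*y - 3*y - 4
At (-3, -1): 59.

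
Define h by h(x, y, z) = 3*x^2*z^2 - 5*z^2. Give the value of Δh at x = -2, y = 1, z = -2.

38

∂²h/∂x² = 6*z^2
∂²h/∂y² = 0
∂²h/∂z² = 2*(3*x^2 - 5)
∇²h = 6*x^2 + 6*z^2 - 10
At (-2, 1, -2): 38.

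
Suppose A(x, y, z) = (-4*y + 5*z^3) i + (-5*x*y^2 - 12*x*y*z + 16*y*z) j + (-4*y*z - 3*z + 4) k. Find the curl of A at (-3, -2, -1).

(∇×A)₁ = ∂A₃/∂y − ∂A₂/∂z = 12*x*y - 16*y - 4*z
(∇×A)₂ = ∂A₁/∂z − ∂A₃/∂x = 15*z^2
(∇×A)₃ = ∂A₂/∂x − ∂A₁/∂y = -5*y^2 - 12*y*z + 4
∇×A = (12*x*y - 16*y - 4*z, 15*z^2, -5*y^2 - 12*y*z + 4)
At (-3, -2, -1): (108, 15, -40).

(108, 15, -40)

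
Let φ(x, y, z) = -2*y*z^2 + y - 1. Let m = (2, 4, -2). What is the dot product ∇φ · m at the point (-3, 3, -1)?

∂φ/∂x = 0
∂φ/∂y = -2*z^2 + 1
∂φ/∂z = -4*y*z
∇φ at (-3, 3, -1) = (0, -1, 12)
∇φ · m = (0)(2) + (-1)(4) + (12)(-2) = -28

-28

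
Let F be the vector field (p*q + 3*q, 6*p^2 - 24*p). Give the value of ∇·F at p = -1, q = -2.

-2

∂F₁/∂p = q
∂F₂/∂q = 0
∇·F = q
At (-1, -2): -2.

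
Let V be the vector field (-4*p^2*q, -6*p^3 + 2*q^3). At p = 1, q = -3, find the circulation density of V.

∂V₂/∂p = -18*p^2
∂V₁/∂q = -4*p^2
Scalar curl = -14*p^2
At (1, -3): -14.

-14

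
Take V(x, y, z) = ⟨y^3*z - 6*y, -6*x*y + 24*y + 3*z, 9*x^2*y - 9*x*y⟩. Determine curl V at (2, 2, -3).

(∇×V)₁ = ∂V₃/∂y − ∂V₂/∂z = 9*x^2 - 9*x - 3
(∇×V)₂ = ∂V₁/∂z − ∂V₃/∂x = -18*x*y + y^3 + 9*y
(∇×V)₃ = ∂V₂/∂x − ∂V₁/∂y = -3*y^2*z - 6*y + 6
∇×V = (9*x^2 - 9*x - 3, -18*x*y + y^3 + 9*y, -3*y^2*z - 6*y + 6)
At (2, 2, -3): (15, -46, 30).

(15, -46, 30)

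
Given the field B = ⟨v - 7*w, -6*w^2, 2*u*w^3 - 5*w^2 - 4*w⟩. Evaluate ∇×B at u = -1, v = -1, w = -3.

(∇×B)₁ = ∂B₃/∂v − ∂B₂/∂w = 12*w
(∇×B)₂ = ∂B₁/∂w − ∂B₃/∂u = -2*w^3 - 7
(∇×B)₃ = ∂B₂/∂u − ∂B₁/∂v = -1
∇×B = (12*w, -2*w^3 - 7, -1)
At (-1, -1, -3): (-36, 47, -1).

(-36, 47, -1)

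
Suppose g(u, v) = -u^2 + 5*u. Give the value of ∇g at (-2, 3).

(9, 0)

∂g/∂u = -2*u + 5
∂g/∂v = 0
∇g = (-2*u + 5, 0)
At (-2, 3): (9, 0).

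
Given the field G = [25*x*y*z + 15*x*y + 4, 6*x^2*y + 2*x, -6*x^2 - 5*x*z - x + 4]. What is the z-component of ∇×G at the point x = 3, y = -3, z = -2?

(∇×G)_3 = ∂G₂/∂x − ∂G₁/∂y
= 12*x*y + 2 − (25*x*z + 15*x)
= 12*x*y - 25*x*z - 15*x + 2
At (3, -3, -2): -1.

-1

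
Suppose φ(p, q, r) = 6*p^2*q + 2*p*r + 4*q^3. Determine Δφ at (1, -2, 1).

-72

∂²φ/∂p² = 12*q
∂²φ/∂q² = 24*q
∂²φ/∂r² = 0
∇²φ = 36*q
At (1, -2, 1): -72.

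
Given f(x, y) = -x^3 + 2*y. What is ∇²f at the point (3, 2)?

-18

∂²f/∂x² = -6*x
∂²f/∂y² = 0
∇²f = -6*x
At (3, 2): -18.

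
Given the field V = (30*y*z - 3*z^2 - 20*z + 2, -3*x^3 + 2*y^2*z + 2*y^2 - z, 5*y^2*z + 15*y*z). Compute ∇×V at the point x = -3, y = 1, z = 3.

(74, -8, -171)

(∇×V)₁ = ∂V₃/∂y − ∂V₂/∂z = -2*y^2 + 10*y*z + 15*z + 1
(∇×V)₂ = ∂V₁/∂z − ∂V₃/∂x = 30*y - 6*z - 20
(∇×V)₃ = ∂V₂/∂x − ∂V₁/∂y = -9*x^2 - 30*z
∇×V = (-2*y^2 + 10*y*z + 15*z + 1, 30*y - 6*z - 20, -9*x^2 - 30*z)
At (-3, 1, 3): (74, -8, -171).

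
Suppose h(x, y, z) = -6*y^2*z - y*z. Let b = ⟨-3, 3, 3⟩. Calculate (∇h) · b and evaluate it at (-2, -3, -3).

∂h/∂x = 0
∂h/∂y = -12*y*z - z
∂h/∂z = -6*y^2 - y
∇h at (-2, -3, -3) = (0, -105, -51)
∇h · b = (0)(-3) + (-105)(3) + (-51)(3) = -468

-468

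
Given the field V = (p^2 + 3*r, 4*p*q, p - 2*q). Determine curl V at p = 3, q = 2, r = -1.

(∇×V)₁ = ∂V₃/∂q − ∂V₂/∂r = -2
(∇×V)₂ = ∂V₁/∂r − ∂V₃/∂p = 2
(∇×V)₃ = ∂V₂/∂p − ∂V₁/∂q = 4*q
∇×V = (-2, 2, 4*q)
At (3, 2, -1): (-2, 2, 8).

(-2, 2, 8)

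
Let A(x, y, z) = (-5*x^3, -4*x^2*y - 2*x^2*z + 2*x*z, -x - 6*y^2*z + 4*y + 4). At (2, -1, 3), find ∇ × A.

(44, 1, -2)

(∇×A)₁ = ∂A₃/∂y − ∂A₂/∂z = 2*x^2 - 2*x - 12*y*z + 4
(∇×A)₂ = ∂A₁/∂z − ∂A₃/∂x = 1
(∇×A)₃ = ∂A₂/∂x − ∂A₁/∂y = -8*x*y - 4*x*z + 2*z
∇×A = (2*x^2 - 2*x - 12*y*z + 4, 1, -8*x*y - 4*x*z + 2*z)
At (2, -1, 3): (44, 1, -2).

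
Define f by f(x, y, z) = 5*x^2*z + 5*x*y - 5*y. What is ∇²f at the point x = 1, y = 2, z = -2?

∂²f/∂x² = 10*z
∂²f/∂y² = 0
∂²f/∂z² = 0
∇²f = 10*z
At (1, 2, -2): -20.

-20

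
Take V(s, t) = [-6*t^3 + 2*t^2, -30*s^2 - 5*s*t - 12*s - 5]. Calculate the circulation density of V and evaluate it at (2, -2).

∂V₂/∂s = -60*s - 5*t - 12
∂V₁/∂t = -18*t^2 + 4*t
Scalar curl = -60*s + 18*t^2 - 9*t - 12
At (2, -2): -42.

-42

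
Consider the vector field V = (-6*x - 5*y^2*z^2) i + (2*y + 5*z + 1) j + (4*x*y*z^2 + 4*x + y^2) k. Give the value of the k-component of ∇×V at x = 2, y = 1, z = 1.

(∇×V)_3 = ∂V₂/∂x − ∂V₁/∂y
= 0 − (-10*y*z^2)
= 10*y*z^2
At (2, 1, 1): 10.

10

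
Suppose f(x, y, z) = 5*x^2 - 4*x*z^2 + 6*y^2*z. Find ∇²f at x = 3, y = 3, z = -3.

-50

∂²f/∂x² = 10
∂²f/∂y² = 12*z
∂²f/∂z² = -8*x
∇²f = -8*x + 12*z + 10
At (3, 3, -3): -50.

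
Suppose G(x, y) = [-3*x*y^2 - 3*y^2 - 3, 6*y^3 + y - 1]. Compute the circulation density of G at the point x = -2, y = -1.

6

∂G₂/∂x = 0
∂G₁/∂y = -6*x*y - 6*y
Scalar curl = 6*x*y + 6*y
At (-2, -1): 6.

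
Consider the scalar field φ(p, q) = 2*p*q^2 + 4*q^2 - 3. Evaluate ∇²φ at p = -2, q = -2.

0

∂²φ/∂p² = 0
∂²φ/∂q² = 4*(p + 2)
∇²φ = 4*p + 8
At (-2, -2): 0.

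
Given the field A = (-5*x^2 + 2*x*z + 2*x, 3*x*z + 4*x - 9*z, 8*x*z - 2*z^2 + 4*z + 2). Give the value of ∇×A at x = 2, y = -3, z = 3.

(∇×A)₁ = ∂A₃/∂y − ∂A₂/∂z = -3*x + 9
(∇×A)₂ = ∂A₁/∂z − ∂A₃/∂x = 2*x - 8*z
(∇×A)₃ = ∂A₂/∂x − ∂A₁/∂y = 3*z + 4
∇×A = (-3*x + 9, 2*x - 8*z, 3*z + 4)
At (2, -3, 3): (3, -20, 13).

(3, -20, 13)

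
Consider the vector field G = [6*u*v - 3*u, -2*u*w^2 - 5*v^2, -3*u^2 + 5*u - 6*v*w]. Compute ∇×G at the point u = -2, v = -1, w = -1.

(∇×G)₁ = ∂G₃/∂v − ∂G₂/∂w = 4*u*w - 6*w
(∇×G)₂ = ∂G₁/∂w − ∂G₃/∂u = 6*u - 5
(∇×G)₃ = ∂G₂/∂u − ∂G₁/∂v = -6*u - 2*w^2
∇×G = (4*u*w - 6*w, 6*u - 5, -6*u - 2*w^2)
At (-2, -1, -1): (14, -17, 10).

(14, -17, 10)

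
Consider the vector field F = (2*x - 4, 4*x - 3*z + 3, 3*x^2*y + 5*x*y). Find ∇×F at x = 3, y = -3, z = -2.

(∇×F)₁ = ∂F₃/∂y − ∂F₂/∂z = 3*x^2 + 5*x + 3
(∇×F)₂ = ∂F₁/∂z − ∂F₃/∂x = -6*x*y - 5*y
(∇×F)₃ = ∂F₂/∂x − ∂F₁/∂y = 4
∇×F = (3*x^2 + 5*x + 3, -6*x*y - 5*y, 4)
At (3, -3, -2): (45, 69, 4).

(45, 69, 4)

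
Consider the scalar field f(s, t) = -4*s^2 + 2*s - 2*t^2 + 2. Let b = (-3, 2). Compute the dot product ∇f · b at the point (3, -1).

74

∂f/∂s = -8*s + 2
∂f/∂t = -4*t
∇f at (3, -1) = (-22, 4)
∇f · b = (-22)(-3) + (4)(2) = 74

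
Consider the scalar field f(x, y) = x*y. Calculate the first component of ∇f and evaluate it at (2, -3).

-3

(∇f)_1 = ∂f/∂x = y
At (2, -3): -3.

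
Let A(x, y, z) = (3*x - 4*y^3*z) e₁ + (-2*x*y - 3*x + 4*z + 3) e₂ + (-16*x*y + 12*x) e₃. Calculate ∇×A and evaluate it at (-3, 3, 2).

(44, -72, 207)

(∇×A)₁ = ∂A₃/∂y − ∂A₂/∂z = -16*x - 4
(∇×A)₂ = ∂A₁/∂z − ∂A₃/∂x = -4*y^3 + 16*y - 12
(∇×A)₃ = ∂A₂/∂x − ∂A₁/∂y = 12*y^2*z - 2*y - 3
∇×A = (-16*x - 4, -4*y^3 + 16*y - 12, 12*y^2*z - 2*y - 3)
At (-3, 3, 2): (44, -72, 207).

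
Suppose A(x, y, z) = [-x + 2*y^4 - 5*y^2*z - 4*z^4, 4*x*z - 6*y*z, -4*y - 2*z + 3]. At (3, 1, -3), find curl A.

(∇×A)₁ = ∂A₃/∂y − ∂A₂/∂z = -4*x + 6*y - 4
(∇×A)₂ = ∂A₁/∂z − ∂A₃/∂x = -5*y^2 - 16*z^3
(∇×A)₃ = ∂A₂/∂x − ∂A₁/∂y = -8*y^3 + 10*y*z + 4*z
∇×A = (-4*x + 6*y - 4, -5*y^2 - 16*z^3, -8*y^3 + 10*y*z + 4*z)
At (3, 1, -3): (-10, 427, -50).

(-10, 427, -50)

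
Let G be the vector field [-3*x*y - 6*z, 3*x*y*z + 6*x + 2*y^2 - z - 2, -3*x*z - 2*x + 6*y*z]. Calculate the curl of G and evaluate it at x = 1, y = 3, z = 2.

(∇×G)₁ = ∂G₃/∂y − ∂G₂/∂z = -3*x*y + 6*z + 1
(∇×G)₂ = ∂G₁/∂z − ∂G₃/∂x = 3*z - 4
(∇×G)₃ = ∂G₂/∂x − ∂G₁/∂y = 3*x + 3*y*z + 6
∇×G = (-3*x*y + 6*z + 1, 3*z - 4, 3*x + 3*y*z + 6)
At (1, 3, 2): (4, 2, 27).

(4, 2, 27)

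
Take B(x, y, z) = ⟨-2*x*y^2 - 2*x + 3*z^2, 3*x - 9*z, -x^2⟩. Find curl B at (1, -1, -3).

(9, -16, -1)

(∇×B)₁ = ∂B₃/∂y − ∂B₂/∂z = 9
(∇×B)₂ = ∂B₁/∂z − ∂B₃/∂x = 2*x + 6*z
(∇×B)₃ = ∂B₂/∂x − ∂B₁/∂y = 4*x*y + 3
∇×B = (9, 2*x + 6*z, 4*x*y + 3)
At (1, -1, -3): (9, -16, -1).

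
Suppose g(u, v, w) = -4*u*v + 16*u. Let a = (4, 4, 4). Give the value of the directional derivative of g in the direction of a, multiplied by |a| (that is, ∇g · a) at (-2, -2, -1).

128

∂g/∂u = -4*v + 16
∂g/∂v = -4*u
∂g/∂w = 0
∇g at (-2, -2, -1) = (24, 8, 0)
∇g · a = (24)(4) + (8)(4) + (0)(4) = 128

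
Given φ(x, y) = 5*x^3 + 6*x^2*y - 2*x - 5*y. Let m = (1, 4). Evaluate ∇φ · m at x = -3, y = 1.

293

∂φ/∂x = 15*x^2 + 12*x*y - 2
∂φ/∂y = 6*x^2 - 5
∇φ at (-3, 1) = (97, 49)
∇φ · m = (97)(1) + (49)(4) = 293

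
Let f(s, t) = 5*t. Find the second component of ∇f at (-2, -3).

5

(∇f)_2 = ∂f/∂t = 5
At (-2, -3): 5.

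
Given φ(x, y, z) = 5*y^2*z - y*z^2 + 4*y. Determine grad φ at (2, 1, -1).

∂φ/∂x = 0
∂φ/∂y = 10*y*z - z^2 + 4
∂φ/∂z = 5*y^2 - 2*y*z
∇φ = (0, 10*y*z - z^2 + 4, 5*y^2 - 2*y*z)
At (2, 1, -1): (0, -7, 7).

(0, -7, 7)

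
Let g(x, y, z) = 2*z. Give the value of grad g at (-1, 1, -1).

∂g/∂x = 0
∂g/∂y = 0
∂g/∂z = 2
∇g = (0, 0, 2)
At (-1, 1, -1): (0, 0, 2).

(0, 0, 2)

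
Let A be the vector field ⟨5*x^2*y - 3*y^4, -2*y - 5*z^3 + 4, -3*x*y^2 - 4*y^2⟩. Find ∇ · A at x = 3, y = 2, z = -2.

∂A₁/∂x = 10*x*y
∂A₂/∂y = -2
∂A₃/∂z = 0
∇·A = 10*x*y - 2
At (3, 2, -2): 58.

58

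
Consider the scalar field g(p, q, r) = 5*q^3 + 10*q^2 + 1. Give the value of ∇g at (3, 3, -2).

(0, 195, 0)

∂g/∂p = 0
∂g/∂q = 15*q^2 + 20*q
∂g/∂r = 0
∇g = (0, 15*q^2 + 20*q, 0)
At (3, 3, -2): (0, 195, 0).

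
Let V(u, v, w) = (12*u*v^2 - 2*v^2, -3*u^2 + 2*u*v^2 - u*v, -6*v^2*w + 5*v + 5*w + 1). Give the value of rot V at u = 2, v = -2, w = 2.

(∇×V)₁ = ∂V₃/∂v − ∂V₂/∂w = -12*v*w + 5
(∇×V)₂ = ∂V₁/∂w − ∂V₃/∂u = 0
(∇×V)₃ = ∂V₂/∂u − ∂V₁/∂v = -24*u*v - 6*u + 2*v^2 + 3*v
∇×V = (-12*v*w + 5, 0, -24*u*v - 6*u + 2*v^2 + 3*v)
At (2, -2, 2): (53, 0, 86).

(53, 0, 86)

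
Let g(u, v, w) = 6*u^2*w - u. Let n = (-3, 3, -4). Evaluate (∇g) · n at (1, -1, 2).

∂g/∂u = 12*u*w - 1
∂g/∂v = 0
∂g/∂w = 6*u^2
∇g at (1, -1, 2) = (23, 0, 6)
∇g · n = (23)(-3) + (0)(3) + (6)(-4) = -93

-93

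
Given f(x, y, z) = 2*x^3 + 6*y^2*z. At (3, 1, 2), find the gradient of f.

∂f/∂x = 6*x^2
∂f/∂y = 12*y*z
∂f/∂z = 6*y^2
∇f = (6*x^2, 12*y*z, 6*y^2)
At (3, 1, 2): (54, 24, 6).

(54, 24, 6)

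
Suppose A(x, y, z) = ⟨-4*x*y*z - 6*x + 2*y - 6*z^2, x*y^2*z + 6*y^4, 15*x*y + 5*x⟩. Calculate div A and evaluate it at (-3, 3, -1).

∂A₁/∂x = -4*y*z - 6
∂A₂/∂y = 2*x*y*z + 24*y^3
∂A₃/∂z = 0
∇·A = 2*x*y*z + 24*y^3 - 4*y*z - 6
At (-3, 3, -1): 672.

672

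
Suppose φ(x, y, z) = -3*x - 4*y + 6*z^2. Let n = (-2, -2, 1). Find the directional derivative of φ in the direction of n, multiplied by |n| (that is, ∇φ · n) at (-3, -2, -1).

2

∂φ/∂x = -3
∂φ/∂y = -4
∂φ/∂z = 12*z
∇φ at (-3, -2, -1) = (-3, -4, -12)
∇φ · n = (-3)(-2) + (-4)(-2) + (-12)(1) = 2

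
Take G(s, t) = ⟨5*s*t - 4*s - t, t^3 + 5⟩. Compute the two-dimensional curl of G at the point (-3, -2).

∂G₂/∂s = 0
∂G₁/∂t = 5*s - 1
Scalar curl = -5*s + 1
At (-3, -2): 16.

16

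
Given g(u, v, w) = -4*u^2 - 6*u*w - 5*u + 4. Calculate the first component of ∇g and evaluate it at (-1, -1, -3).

21

(∇g)_1 = ∂g/∂u = -8*u - 6*w - 5
At (-1, -1, -3): 21.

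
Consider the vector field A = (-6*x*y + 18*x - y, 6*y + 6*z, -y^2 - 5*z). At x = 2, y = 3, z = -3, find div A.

1

∂A₁/∂x = -6*y + 18
∂A₂/∂y = 6
∂A₃/∂z = -5
∇·A = -6*y + 19
At (2, 3, -3): 1.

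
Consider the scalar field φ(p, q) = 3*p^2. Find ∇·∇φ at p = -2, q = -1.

∂²φ/∂p² = 6
∂²φ/∂q² = 0
∇²φ = 6
At (-2, -1): 6.

6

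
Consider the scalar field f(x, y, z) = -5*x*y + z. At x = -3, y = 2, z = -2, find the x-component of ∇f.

-10

(∇f)_1 = ∂f/∂x = -5*y
At (-3, 2, -2): -10.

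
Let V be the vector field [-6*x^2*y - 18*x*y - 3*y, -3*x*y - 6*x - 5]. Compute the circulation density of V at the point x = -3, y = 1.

∂V₂/∂x = -3*y - 6
∂V₁/∂y = -6*x^2 - 18*x - 3
Scalar curl = 6*x^2 + 18*x - 3*y - 3
At (-3, 1): -6.

-6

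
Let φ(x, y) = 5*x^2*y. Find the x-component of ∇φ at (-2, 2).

(∇φ)_1 = ∂φ/∂x = 10*x*y
At (-2, 2): -40.

-40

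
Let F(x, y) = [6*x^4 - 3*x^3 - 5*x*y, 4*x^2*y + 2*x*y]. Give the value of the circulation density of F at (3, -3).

-63

∂F₂/∂x = 8*x*y + 2*y
∂F₁/∂y = -5*x
Scalar curl = 8*x*y + 5*x + 2*y
At (3, -3): -63.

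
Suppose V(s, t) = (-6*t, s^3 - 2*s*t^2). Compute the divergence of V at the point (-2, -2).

∂V₁/∂s = 0
∂V₂/∂t = -4*s*t
∇·V = -4*s*t
At (-2, -2): -16.

-16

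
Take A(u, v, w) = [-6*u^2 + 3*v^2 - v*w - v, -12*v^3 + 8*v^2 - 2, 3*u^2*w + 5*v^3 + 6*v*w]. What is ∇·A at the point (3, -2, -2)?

∂A₁/∂u = -12*u
∂A₂/∂v = -36*v^2 + 16*v
∂A₃/∂w = 3*u^2 + 6*v
∇·A = 3*u^2 - 12*u - 36*v^2 + 22*v
At (3, -2, -2): -197.

-197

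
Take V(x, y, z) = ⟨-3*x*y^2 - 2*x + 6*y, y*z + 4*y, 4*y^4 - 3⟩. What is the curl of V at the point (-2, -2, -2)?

(-126, 0, 18)

(∇×V)₁ = ∂V₃/∂y − ∂V₂/∂z = 16*y^3 - y
(∇×V)₂ = ∂V₁/∂z − ∂V₃/∂x = 0
(∇×V)₃ = ∂V₂/∂x − ∂V₁/∂y = 6*x*y - 6
∇×V = (16*y^3 - y, 0, 6*x*y - 6)
At (-2, -2, -2): (-126, 0, 18).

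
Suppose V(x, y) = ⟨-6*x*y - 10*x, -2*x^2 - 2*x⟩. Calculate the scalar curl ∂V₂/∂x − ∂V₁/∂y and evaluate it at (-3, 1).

∂V₂/∂x = -4*x - 2
∂V₁/∂y = -6*x
Scalar curl = 2*x - 2
At (-3, 1): -8.

-8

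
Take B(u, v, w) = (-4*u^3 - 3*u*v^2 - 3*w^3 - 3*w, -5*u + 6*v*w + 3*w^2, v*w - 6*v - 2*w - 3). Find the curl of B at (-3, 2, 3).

(∇×B)₁ = ∂B₃/∂v − ∂B₂/∂w = -6*v - 5*w - 6
(∇×B)₂ = ∂B₁/∂w − ∂B₃/∂u = -9*w^2 - 3
(∇×B)₃ = ∂B₂/∂u − ∂B₁/∂v = 6*u*v - 5
∇×B = (-6*v - 5*w - 6, -9*w^2 - 3, 6*u*v - 5)
At (-3, 2, 3): (-33, -84, -41).

(-33, -84, -41)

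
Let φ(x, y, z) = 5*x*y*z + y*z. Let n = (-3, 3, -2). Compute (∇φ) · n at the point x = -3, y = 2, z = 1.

-16

∂φ/∂x = 5*y*z
∂φ/∂y = 5*x*z + z
∂φ/∂z = 5*x*y + y
∇φ at (-3, 2, 1) = (10, -14, -28)
∇φ · n = (10)(-3) + (-14)(3) + (-28)(-2) = -16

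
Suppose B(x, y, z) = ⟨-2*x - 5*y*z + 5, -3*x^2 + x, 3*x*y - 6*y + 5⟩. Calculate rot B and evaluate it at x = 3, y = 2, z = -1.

(3, -16, -22)

(∇×B)₁ = ∂B₃/∂y − ∂B₂/∂z = 3*x - 6
(∇×B)₂ = ∂B₁/∂z − ∂B₃/∂x = -8*y
(∇×B)₃ = ∂B₂/∂x − ∂B₁/∂y = -6*x + 5*z + 1
∇×B = (3*x - 6, -8*y, -6*x + 5*z + 1)
At (3, 2, -1): (3, -16, -22).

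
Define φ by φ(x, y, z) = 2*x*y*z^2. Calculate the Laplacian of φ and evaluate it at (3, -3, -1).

∂²φ/∂x² = 0
∂²φ/∂y² = 0
∂²φ/∂z² = 4*x*y
∇²φ = 4*x*y
At (3, -3, -1): -36.

-36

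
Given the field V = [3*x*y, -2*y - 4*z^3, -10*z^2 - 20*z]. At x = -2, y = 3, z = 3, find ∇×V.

(108, 0, 6)

(∇×V)₁ = ∂V₃/∂y − ∂V₂/∂z = 12*z^2
(∇×V)₂ = ∂V₁/∂z − ∂V₃/∂x = 0
(∇×V)₃ = ∂V₂/∂x − ∂V₁/∂y = -3*x
∇×V = (12*z^2, 0, -3*x)
At (-2, 3, 3): (108, 0, 6).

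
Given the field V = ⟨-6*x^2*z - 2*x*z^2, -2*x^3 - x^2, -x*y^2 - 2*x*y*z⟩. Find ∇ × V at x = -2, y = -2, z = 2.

(∇×V)₁ = ∂V₃/∂y − ∂V₂/∂z = -2*x*y - 2*x*z
(∇×V)₂ = ∂V₁/∂z − ∂V₃/∂x = -6*x^2 - 4*x*z + y^2 + 2*y*z
(∇×V)₃ = ∂V₂/∂x − ∂V₁/∂y = -6*x^2 - 2*x
∇×V = (-2*x*y - 2*x*z, -6*x^2 - 4*x*z + y^2 + 2*y*z, -6*x^2 - 2*x)
At (-2, -2, 2): (0, -12, -20).

(0, -12, -20)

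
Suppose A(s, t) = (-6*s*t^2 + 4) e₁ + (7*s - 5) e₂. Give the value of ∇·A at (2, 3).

-54

∂A₁/∂s = -6*t^2
∂A₂/∂t = 0
∇·A = -6*t^2
At (2, 3): -54.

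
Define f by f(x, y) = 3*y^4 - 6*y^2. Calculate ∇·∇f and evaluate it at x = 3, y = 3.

312

∂²f/∂x² = 0
∂²f/∂y² = 12*(3*y^2 - 1)
∇²f = 36*y^2 - 12
At (3, 3): 312.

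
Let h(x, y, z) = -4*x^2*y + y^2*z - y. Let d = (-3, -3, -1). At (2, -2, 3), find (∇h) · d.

-13

∂h/∂x = -8*x*y
∂h/∂y = -4*x^2 + 2*y*z - 1
∂h/∂z = y^2
∇h at (2, -2, 3) = (32, -29, 4)
∇h · d = (32)(-3) + (-29)(-3) + (4)(-1) = -13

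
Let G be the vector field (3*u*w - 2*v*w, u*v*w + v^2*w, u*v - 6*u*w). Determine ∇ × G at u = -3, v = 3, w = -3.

(-3, -36, -15)

(∇×G)₁ = ∂G₃/∂v − ∂G₂/∂w = -u*v + u - v^2
(∇×G)₂ = ∂G₁/∂w − ∂G₃/∂u = 3*u - 3*v + 6*w
(∇×G)₃ = ∂G₂/∂u − ∂G₁/∂v = v*w + 2*w
∇×G = (-u*v + u - v^2, 3*u - 3*v + 6*w, v*w + 2*w)
At (-3, 3, -3): (-3, -36, -15).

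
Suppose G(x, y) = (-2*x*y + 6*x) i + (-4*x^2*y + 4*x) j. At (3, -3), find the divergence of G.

-24

∂G₁/∂x = -2*y + 6
∂G₂/∂y = -4*x^2
∇·G = -4*x^2 - 2*y + 6
At (3, -3): -24.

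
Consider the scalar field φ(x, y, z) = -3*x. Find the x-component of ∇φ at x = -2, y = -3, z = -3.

-3

(∇φ)_1 = ∂φ/∂x = -3
At (-2, -3, -3): -3.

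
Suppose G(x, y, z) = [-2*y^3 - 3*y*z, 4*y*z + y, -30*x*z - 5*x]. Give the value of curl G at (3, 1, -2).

(-4, -58, 0)

(∇×G)₁ = ∂G₃/∂y − ∂G₂/∂z = -4*y
(∇×G)₂ = ∂G₁/∂z − ∂G₃/∂x = -3*y + 30*z + 5
(∇×G)₃ = ∂G₂/∂x − ∂G₁/∂y = 6*y^2 + 3*z
∇×G = (-4*y, -3*y + 30*z + 5, 6*y^2 + 3*z)
At (3, 1, -2): (-4, -58, 0).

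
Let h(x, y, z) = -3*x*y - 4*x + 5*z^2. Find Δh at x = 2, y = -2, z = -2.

∂²h/∂x² = 0
∂²h/∂y² = 0
∂²h/∂z² = 10
∇²h = 10
At (2, -2, -2): 10.

10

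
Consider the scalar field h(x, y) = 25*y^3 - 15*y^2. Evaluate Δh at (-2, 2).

∂²h/∂x² = 0
∂²h/∂y² = 30*(5*y - 1)
∇²h = 150*y - 30
At (-2, 2): 270.

270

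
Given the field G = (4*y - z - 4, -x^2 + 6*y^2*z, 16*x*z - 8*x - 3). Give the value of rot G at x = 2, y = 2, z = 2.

(-24, -25, -8)

(∇×G)₁ = ∂G₃/∂y − ∂G₂/∂z = -6*y^2
(∇×G)₂ = ∂G₁/∂z − ∂G₃/∂x = -16*z + 7
(∇×G)₃ = ∂G₂/∂x − ∂G₁/∂y = -2*x - 4
∇×G = (-6*y^2, -16*z + 7, -2*x - 4)
At (2, 2, 2): (-24, -25, -8).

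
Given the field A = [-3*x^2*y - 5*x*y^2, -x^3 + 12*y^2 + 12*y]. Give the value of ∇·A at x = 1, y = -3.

∂A₁/∂x = -6*x*y - 5*y^2
∂A₂/∂y = 24*y + 12
∇·A = -6*x*y - 5*y^2 + 24*y + 12
At (1, -3): -87.

-87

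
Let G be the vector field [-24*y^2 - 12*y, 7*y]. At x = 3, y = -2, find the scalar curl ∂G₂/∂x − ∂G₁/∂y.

-84

∂G₂/∂x = 0
∂G₁/∂y = -48*y - 12
Scalar curl = 48*y + 12
At (3, -2): -84.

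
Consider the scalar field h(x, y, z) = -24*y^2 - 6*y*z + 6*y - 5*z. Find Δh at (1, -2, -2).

-48

∂²h/∂x² = 0
∂²h/∂y² = -48
∂²h/∂z² = 0
∇²h = -48
At (1, -2, -2): -48.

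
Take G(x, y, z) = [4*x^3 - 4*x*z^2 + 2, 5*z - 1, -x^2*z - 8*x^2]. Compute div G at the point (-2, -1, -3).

8

∂G₁/∂x = 12*x^2 - 4*z^2
∂G₂/∂y = 0
∂G₃/∂z = -x^2
∇·G = 11*x^2 - 4*z^2
At (-2, -1, -3): 8.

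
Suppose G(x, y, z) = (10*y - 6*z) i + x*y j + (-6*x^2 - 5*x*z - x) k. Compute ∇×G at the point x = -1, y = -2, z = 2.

(0, -7, -12)

(∇×G)₁ = ∂G₃/∂y − ∂G₂/∂z = 0
(∇×G)₂ = ∂G₁/∂z − ∂G₃/∂x = 12*x + 5*z - 5
(∇×G)₃ = ∂G₂/∂x − ∂G₁/∂y = y - 10
∇×G = (0, 12*x + 5*z - 5, y - 10)
At (-1, -2, 2): (0, -7, -12).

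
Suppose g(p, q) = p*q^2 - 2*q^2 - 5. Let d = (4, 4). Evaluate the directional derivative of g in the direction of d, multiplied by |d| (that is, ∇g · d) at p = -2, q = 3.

∂g/∂p = q^2
∂g/∂q = 2*p*q - 4*q
∇g at (-2, 3) = (9, -24)
∇g · d = (9)(4) + (-24)(4) = -60

-60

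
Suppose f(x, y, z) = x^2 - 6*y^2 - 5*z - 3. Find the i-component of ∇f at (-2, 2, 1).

(∇f)_1 = ∂f/∂x = 2*x
At (-2, 2, 1): -4.

-4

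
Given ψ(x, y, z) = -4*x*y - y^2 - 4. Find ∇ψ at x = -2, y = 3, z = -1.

∂ψ/∂x = -4*y
∂ψ/∂y = -4*x - 2*y
∂ψ/∂z = 0
∇ψ = (-4*y, -4*x - 2*y, 0)
At (-2, 3, -1): (-12, 2, 0).

(-12, 2, 0)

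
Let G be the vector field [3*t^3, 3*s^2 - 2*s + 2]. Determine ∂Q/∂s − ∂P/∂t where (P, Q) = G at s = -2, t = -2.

∂G₂/∂s = 6*s - 2
∂G₁/∂t = 9*t^2
Scalar curl = 6*s - 9*t^2 - 2
At (-2, -2): -50.

-50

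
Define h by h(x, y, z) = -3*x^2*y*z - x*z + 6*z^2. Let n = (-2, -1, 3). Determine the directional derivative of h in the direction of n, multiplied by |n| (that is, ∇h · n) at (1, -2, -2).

-19

∂h/∂x = -6*x*y*z - z
∂h/∂y = -3*x^2*z
∂h/∂z = -3*x^2*y - x + 12*z
∇h at (1, -2, -2) = (-22, 6, -19)
∇h · n = (-22)(-2) + (6)(-1) + (-19)(3) = -19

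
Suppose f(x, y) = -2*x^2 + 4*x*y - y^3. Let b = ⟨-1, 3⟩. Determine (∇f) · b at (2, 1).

∂f/∂x = -4*x + 4*y
∂f/∂y = 4*x - 3*y^2
∇f at (2, 1) = (-4, 5)
∇f · b = (-4)(-1) + (5)(3) = 19

19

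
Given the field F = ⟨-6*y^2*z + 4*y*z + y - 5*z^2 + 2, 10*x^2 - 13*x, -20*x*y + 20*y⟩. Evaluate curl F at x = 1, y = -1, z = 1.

(0, -40, -10)

(∇×F)₁ = ∂F₃/∂y − ∂F₂/∂z = -20*x + 20
(∇×F)₂ = ∂F₁/∂z − ∂F₃/∂x = -6*y^2 + 24*y - 10*z
(∇×F)₃ = ∂F₂/∂x − ∂F₁/∂y = 20*x + 12*y*z - 4*z - 14
∇×F = (-20*x + 20, -6*y^2 + 24*y - 10*z, 20*x + 12*y*z - 4*z - 14)
At (1, -1, 1): (0, -40, -10).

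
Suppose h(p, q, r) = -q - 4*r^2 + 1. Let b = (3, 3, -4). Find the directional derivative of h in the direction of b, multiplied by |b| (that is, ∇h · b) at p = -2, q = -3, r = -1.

-35

∂h/∂p = 0
∂h/∂q = -1
∂h/∂r = -8*r
∇h at (-2, -3, -1) = (0, -1, 8)
∇h · b = (0)(3) + (-1)(3) + (8)(-4) = -35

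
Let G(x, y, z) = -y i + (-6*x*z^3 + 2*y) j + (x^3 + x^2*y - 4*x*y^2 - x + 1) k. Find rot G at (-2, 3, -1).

(∇×G)₁ = ∂G₃/∂y − ∂G₂/∂z = x^2 - 8*x*y + 18*x*z^2
(∇×G)₂ = ∂G₁/∂z − ∂G₃/∂x = -3*x^2 - 2*x*y + 4*y^2 + 1
(∇×G)₃ = ∂G₂/∂x − ∂G₁/∂y = -6*z^3 + 1
∇×G = (x^2 - 8*x*y + 18*x*z^2, -3*x^2 - 2*x*y + 4*y^2 + 1, -6*z^3 + 1)
At (-2, 3, -1): (16, 37, 7).

(16, 37, 7)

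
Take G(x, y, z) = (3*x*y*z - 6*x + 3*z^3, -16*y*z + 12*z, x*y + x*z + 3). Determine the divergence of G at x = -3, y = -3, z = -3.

66

∂G₁/∂x = 3*y*z - 6
∂G₂/∂y = -16*z
∂G₃/∂z = x
∇·G = x + 3*y*z - 16*z - 6
At (-3, -3, -3): 66.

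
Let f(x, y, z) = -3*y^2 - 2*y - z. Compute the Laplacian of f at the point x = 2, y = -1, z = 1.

∂²f/∂x² = 0
∂²f/∂y² = -6
∂²f/∂z² = 0
∇²f = -6
At (2, -1, 1): -6.

-6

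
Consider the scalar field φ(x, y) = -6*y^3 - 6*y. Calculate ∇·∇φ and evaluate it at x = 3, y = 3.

-108

∂²φ/∂x² = 0
∂²φ/∂y² = -36*y
∇²φ = -36*y
At (3, 3): -108.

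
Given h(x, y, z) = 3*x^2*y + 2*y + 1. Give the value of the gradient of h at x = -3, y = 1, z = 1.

∂h/∂x = 6*x*y
∂h/∂y = 3*x^2 + 2
∂h/∂z = 0
∇h = (6*x*y, 3*x^2 + 2, 0)
At (-3, 1, 1): (-18, 29, 0).

(-18, 29, 0)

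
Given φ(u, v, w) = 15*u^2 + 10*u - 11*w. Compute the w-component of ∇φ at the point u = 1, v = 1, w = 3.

-11

(∇φ)_3 = ∂φ/∂w = -11
At (1, 1, 3): -11.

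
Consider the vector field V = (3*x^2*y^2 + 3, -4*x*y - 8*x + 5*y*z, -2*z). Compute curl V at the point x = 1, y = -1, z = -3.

(∇×V)₁ = ∂V₃/∂y − ∂V₂/∂z = -5*y
(∇×V)₂ = ∂V₁/∂z − ∂V₃/∂x = 0
(∇×V)₃ = ∂V₂/∂x − ∂V₁/∂y = -6*x^2*y - 4*y - 8
∇×V = (-5*y, 0, -6*x^2*y - 4*y - 8)
At (1, -1, -3): (5, 0, 2).

(5, 0, 2)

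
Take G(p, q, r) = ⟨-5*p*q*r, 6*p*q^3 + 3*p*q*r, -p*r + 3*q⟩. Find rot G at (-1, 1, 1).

(6, 6, 4)

(∇×G)₁ = ∂G₃/∂q − ∂G₂/∂r = -3*p*q + 3
(∇×G)₂ = ∂G₁/∂r − ∂G₃/∂p = -5*p*q + r
(∇×G)₃ = ∂G₂/∂p − ∂G₁/∂q = 5*p*r + 6*q^3 + 3*q*r
∇×G = (-3*p*q + 3, -5*p*q + r, 5*p*r + 6*q^3 + 3*q*r)
At (-1, 1, 1): (6, 6, 4).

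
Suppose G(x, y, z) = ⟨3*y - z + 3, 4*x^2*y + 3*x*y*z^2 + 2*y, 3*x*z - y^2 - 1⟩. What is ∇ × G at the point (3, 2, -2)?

(68, 5, 69)

(∇×G)₁ = ∂G₃/∂y − ∂G₂/∂z = -6*x*y*z - 2*y
(∇×G)₂ = ∂G₁/∂z − ∂G₃/∂x = -3*z - 1
(∇×G)₃ = ∂G₂/∂x − ∂G₁/∂y = 8*x*y + 3*y*z^2 - 3
∇×G = (-6*x*y*z - 2*y, -3*z - 1, 8*x*y + 3*y*z^2 - 3)
At (3, 2, -2): (68, 5, 69).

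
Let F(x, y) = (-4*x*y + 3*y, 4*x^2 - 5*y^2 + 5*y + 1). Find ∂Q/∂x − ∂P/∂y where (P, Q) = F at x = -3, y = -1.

-39

∂F₂/∂x = 8*x
∂F₁/∂y = -4*x + 3
Scalar curl = 12*x - 3
At (-3, -1): -39.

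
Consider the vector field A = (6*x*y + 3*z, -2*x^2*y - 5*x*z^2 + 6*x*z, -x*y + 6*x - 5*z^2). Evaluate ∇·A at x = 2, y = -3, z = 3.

-56

∂A₁/∂x = 6*y
∂A₂/∂y = -2*x^2
∂A₃/∂z = -10*z
∇·A = -2*x^2 + 6*y - 10*z
At (2, -3, 3): -56.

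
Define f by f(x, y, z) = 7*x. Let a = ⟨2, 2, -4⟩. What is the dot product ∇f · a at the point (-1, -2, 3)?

∂f/∂x = 7
∂f/∂y = 0
∂f/∂z = 0
∇f at (-1, -2, 3) = (7, 0, 0)
∇f · a = (7)(2) + (0)(2) + (0)(-4) = 14

14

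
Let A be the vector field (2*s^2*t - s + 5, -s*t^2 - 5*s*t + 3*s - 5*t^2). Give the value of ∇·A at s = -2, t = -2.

∂A₁/∂s = 4*s*t - 1
∂A₂/∂t = -2*s*t - 5*s - 10*t
∇·A = 2*s*t - 5*s - 10*t - 1
At (-2, -2): 37.

37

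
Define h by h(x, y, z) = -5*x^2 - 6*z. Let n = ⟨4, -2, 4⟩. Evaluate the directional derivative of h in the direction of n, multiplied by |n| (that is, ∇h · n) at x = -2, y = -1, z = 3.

56

∂h/∂x = -10*x
∂h/∂y = 0
∂h/∂z = -6
∇h at (-2, -1, 3) = (20, 0, -6)
∇h · n = (20)(4) + (0)(-2) + (-6)(4) = 56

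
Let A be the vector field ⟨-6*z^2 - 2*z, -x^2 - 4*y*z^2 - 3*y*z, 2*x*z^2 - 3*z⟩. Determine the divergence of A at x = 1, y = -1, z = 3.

-36

∂A₁/∂x = 0
∂A₂/∂y = -4*z^2 - 3*z
∂A₃/∂z = 4*x*z - 3
∇·A = 4*x*z - 4*z^2 - 3*z - 3
At (1, -1, 3): -36.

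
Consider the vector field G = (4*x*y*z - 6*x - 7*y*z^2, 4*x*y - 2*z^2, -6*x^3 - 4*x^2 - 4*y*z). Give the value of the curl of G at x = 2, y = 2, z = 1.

(0, 76, 7)

(∇×G)₁ = ∂G₃/∂y − ∂G₂/∂z = 0
(∇×G)₂ = ∂G₁/∂z − ∂G₃/∂x = 18*x^2 + 4*x*y + 8*x - 14*y*z
(∇×G)₃ = ∂G₂/∂x − ∂G₁/∂y = -4*x*z + 4*y + 7*z^2
∇×G = (0, 18*x^2 + 4*x*y + 8*x - 14*y*z, -4*x*z + 4*y + 7*z^2)
At (2, 2, 1): (0, 76, 7).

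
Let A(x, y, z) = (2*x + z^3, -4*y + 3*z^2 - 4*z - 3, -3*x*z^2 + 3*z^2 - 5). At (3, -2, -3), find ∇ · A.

34

∂A₁/∂x = 2
∂A₂/∂y = -4
∂A₃/∂z = -6*x*z + 6*z
∇·A = -6*x*z + 6*z - 2
At (3, -2, -3): 34.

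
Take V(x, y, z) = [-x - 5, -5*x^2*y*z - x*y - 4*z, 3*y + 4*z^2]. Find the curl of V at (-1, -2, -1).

(∇×V)₁ = ∂V₃/∂y − ∂V₂/∂z = 5*x^2*y + 7
(∇×V)₂ = ∂V₁/∂z − ∂V₃/∂x = 0
(∇×V)₃ = ∂V₂/∂x − ∂V₁/∂y = -10*x*y*z - y
∇×V = (5*x^2*y + 7, 0, -10*x*y*z - y)
At (-1, -2, -1): (-3, 0, 22).

(-3, 0, 22)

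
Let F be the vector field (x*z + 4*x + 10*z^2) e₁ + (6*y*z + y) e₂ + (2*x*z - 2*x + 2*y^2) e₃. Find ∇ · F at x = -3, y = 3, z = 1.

6

∂F₁/∂x = z + 4
∂F₂/∂y = 6*z + 1
∂F₃/∂z = 2*x
∇·F = 2*x + 7*z + 5
At (-3, 3, 1): 6.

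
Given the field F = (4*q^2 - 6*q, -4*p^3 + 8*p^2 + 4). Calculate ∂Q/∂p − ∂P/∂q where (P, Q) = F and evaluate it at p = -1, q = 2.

∂F₂/∂p = -12*p^2 + 16*p
∂F₁/∂q = 8*q - 6
Scalar curl = -12*p^2 + 16*p - 8*q + 6
At (-1, 2): -38.

-38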